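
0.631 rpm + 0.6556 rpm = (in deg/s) 7.72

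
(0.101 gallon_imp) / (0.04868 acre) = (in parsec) 7.553e-23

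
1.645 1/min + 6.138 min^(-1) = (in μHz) 1.297e+05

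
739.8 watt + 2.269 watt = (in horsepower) 0.9951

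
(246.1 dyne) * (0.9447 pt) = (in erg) 8.202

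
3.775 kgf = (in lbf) 8.322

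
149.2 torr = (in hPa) 198.9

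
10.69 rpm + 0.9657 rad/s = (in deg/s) 119.5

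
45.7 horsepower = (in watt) 3.408e+04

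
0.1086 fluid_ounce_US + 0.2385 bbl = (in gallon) 10.02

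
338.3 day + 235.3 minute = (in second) 2.924e+07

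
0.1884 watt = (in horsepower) 0.0002526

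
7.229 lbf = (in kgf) 3.279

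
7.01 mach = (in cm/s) 2.387e+05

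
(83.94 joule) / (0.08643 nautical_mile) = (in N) 0.5244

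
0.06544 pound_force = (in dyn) 2.911e+04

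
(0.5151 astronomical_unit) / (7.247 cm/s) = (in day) 1.231e+07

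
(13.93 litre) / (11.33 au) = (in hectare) 8.219e-19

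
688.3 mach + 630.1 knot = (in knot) 4.562e+05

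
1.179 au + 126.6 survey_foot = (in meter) 1.764e+11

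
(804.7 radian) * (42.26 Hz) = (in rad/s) 3.401e+04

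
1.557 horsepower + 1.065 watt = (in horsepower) 1.558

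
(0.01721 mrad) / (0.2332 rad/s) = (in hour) 2.05e-08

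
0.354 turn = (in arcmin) 7646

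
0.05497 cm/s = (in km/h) 0.001979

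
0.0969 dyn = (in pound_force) 2.178e-07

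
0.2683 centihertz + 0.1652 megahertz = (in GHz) 0.0001652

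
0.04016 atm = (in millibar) 40.69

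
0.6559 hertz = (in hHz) 0.006559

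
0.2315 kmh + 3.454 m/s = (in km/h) 12.67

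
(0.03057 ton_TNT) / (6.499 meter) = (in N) 1.968e+07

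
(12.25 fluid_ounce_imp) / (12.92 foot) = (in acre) 2.184e-08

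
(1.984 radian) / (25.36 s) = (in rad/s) 0.07823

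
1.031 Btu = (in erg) 1.088e+10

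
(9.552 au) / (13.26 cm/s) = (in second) 1.078e+13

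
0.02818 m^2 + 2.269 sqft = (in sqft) 2.572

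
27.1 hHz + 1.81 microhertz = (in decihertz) 2.71e+04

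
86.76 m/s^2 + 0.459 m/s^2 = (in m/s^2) 87.22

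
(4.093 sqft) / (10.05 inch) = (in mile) 0.0009256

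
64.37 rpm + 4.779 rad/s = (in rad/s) 11.52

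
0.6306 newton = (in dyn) 6.306e+04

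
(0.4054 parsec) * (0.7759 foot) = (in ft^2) 3.184e+16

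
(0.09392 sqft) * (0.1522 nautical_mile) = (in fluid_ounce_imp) 8.656e+04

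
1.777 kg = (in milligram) 1.777e+06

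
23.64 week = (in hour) 3972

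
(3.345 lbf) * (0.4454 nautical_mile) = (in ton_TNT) 2.933e-06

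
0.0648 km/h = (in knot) 0.03499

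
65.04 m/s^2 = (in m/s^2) 65.04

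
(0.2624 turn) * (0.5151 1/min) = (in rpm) 0.1352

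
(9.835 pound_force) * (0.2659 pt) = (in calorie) 0.0009808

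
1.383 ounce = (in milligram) 3.921e+04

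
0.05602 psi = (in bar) 0.003862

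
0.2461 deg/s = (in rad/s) 0.004295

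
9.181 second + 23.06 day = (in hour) 553.4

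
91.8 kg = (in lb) 202.4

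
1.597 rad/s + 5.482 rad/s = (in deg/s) 405.6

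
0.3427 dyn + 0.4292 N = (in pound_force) 0.09649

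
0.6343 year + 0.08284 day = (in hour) 5558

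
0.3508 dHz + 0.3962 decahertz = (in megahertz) 3.997e-06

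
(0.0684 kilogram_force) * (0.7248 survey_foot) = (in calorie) 0.03542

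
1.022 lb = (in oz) 16.35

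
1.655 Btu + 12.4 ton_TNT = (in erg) 5.188e+17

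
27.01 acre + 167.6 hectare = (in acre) 441.2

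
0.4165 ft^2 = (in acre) 9.562e-06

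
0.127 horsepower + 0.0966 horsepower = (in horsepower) 0.2236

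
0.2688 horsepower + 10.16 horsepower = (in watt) 7777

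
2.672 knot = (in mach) 0.004037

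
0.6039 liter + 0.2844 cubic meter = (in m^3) 0.285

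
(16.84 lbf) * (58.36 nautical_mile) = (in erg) 8.096e+13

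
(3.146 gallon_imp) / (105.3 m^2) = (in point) 0.385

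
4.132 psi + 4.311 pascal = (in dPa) 2.849e+05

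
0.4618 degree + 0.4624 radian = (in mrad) 470.5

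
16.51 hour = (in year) 0.001885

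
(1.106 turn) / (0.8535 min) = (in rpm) 1.296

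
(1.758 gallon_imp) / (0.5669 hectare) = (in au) 9.424e-18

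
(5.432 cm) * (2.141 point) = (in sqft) 0.0004416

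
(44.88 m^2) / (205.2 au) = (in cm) 1.462e-10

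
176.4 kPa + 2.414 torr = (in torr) 1326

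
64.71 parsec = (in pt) 5.66e+21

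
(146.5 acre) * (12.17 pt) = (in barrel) 1.601e+04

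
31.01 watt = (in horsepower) 0.04159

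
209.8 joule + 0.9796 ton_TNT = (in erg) 4.099e+16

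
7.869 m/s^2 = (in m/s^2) 7.869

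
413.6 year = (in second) 1.304e+10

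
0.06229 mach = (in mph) 47.44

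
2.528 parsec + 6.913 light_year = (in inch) 5.646e+18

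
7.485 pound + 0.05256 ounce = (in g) 3397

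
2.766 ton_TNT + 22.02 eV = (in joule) 1.157e+10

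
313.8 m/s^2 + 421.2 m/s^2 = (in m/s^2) 735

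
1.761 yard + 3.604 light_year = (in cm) 3.41e+18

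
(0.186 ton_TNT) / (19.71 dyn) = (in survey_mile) 2.453e+09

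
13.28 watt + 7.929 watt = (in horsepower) 0.02844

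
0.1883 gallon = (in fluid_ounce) 24.1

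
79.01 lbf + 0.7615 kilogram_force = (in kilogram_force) 36.6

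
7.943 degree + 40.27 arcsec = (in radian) 0.1388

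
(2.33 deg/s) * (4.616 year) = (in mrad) 5.92e+09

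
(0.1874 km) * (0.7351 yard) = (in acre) 0.03113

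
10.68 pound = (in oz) 170.9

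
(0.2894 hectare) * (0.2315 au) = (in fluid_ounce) 3.389e+18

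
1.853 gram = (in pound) 0.004085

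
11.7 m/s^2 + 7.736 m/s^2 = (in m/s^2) 19.44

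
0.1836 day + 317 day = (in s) 2.74e+07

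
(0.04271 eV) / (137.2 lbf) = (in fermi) 1.121e-08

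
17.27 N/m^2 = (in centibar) 0.01727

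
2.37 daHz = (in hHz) 0.237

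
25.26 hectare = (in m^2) 2.526e+05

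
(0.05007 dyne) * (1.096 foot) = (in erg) 1.673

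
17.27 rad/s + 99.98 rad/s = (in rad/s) 117.2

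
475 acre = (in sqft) 2.069e+07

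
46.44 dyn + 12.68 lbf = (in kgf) 5.752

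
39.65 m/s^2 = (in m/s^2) 39.65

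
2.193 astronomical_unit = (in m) 3.281e+11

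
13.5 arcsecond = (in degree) 0.00375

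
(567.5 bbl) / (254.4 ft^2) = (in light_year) 4.035e-16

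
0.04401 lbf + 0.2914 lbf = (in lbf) 0.3354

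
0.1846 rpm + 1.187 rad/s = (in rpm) 11.52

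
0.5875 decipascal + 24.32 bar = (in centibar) 2432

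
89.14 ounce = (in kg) 2.527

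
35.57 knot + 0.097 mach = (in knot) 99.77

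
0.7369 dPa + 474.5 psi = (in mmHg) 2.454e+04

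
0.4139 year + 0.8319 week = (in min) 2.259e+05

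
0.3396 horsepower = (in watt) 253.2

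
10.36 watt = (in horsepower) 0.01389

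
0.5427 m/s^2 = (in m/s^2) 0.5427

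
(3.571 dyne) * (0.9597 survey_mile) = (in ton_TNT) 1.318e-11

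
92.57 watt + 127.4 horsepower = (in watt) 9.509e+04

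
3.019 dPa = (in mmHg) 0.002264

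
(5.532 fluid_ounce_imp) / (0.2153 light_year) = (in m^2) 7.717e-20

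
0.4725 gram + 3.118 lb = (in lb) 3.119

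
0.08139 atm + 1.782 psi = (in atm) 0.2026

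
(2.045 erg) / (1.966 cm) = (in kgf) 1.061e-06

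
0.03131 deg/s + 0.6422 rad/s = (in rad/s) 0.6427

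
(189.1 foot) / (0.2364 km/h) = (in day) 0.01016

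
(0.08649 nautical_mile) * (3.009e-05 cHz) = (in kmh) 0.0001735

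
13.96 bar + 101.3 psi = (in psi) 303.8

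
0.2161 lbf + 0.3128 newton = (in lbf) 0.2864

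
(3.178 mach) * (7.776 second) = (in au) 5.625e-08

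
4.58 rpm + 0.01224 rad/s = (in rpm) 4.697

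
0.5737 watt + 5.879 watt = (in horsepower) 0.008653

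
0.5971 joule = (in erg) 5.971e+06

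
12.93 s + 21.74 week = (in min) 2.191e+05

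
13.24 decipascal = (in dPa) 13.24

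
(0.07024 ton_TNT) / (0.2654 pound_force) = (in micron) 2.489e+14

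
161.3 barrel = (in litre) 2.564e+04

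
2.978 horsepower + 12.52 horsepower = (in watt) 1.156e+04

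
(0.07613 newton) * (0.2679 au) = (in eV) 1.904e+28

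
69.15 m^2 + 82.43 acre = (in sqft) 3.591e+06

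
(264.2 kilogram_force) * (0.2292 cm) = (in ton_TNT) 1.419e-09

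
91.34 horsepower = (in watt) 6.811e+04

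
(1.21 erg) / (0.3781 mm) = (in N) 0.00032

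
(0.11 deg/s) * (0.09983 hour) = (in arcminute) 2372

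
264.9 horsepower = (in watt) 1.975e+05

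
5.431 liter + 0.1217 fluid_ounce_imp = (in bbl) 0.03418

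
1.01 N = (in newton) 1.01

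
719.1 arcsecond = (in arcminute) 11.99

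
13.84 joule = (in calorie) 3.308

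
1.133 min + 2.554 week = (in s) 1.545e+06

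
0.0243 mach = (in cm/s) 827.4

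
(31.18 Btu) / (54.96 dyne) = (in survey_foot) 1.964e+08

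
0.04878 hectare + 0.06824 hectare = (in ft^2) 1.26e+04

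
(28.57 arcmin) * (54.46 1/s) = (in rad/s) 0.4526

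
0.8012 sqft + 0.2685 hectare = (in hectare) 0.2685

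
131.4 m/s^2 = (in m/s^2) 131.4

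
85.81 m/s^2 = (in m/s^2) 85.81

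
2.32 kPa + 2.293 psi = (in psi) 2.629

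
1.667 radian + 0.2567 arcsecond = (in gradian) 106.1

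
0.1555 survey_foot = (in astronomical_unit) 3.168e-13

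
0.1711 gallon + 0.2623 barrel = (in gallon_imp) 9.316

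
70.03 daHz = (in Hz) 700.3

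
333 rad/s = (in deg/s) 1.908e+04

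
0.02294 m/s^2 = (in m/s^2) 0.02294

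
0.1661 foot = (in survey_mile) 3.146e-05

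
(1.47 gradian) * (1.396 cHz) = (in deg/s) 0.01847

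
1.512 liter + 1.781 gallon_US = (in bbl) 0.05191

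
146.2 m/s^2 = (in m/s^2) 146.2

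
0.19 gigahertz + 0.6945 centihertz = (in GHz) 0.19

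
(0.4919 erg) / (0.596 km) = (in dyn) 8.253e-06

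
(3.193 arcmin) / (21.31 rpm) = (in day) 4.817e-09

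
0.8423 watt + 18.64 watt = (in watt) 19.48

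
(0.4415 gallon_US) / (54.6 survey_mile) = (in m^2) 1.902e-08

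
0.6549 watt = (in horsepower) 0.0008782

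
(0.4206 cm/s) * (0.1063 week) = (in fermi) 2.704e+17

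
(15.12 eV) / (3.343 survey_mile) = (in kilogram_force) 4.592e-23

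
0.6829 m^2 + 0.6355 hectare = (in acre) 1.571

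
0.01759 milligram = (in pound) 3.878e-08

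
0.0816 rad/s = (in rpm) 0.7792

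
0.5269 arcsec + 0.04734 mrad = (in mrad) 0.04989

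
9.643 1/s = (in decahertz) 0.9643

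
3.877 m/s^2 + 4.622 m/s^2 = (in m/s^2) 8.499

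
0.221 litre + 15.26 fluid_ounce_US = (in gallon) 0.1776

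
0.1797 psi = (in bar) 0.01239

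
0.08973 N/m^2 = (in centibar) 8.973e-05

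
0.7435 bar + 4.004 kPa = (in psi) 11.36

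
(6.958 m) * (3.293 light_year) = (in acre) 5.357e+13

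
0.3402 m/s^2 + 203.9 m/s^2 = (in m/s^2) 204.2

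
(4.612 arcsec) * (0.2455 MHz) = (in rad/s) 5.489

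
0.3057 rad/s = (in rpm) 2.919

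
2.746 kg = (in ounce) 96.86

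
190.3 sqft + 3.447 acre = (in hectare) 1.397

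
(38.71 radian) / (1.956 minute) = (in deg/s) 18.9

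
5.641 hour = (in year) 0.0006439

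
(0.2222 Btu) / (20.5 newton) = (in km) 0.01144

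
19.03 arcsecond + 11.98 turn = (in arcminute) 2.588e+05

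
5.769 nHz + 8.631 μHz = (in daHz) 8.637e-07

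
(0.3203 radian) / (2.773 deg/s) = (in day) 7.66e-05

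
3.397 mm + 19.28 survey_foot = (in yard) 6.43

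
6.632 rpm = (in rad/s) 0.6945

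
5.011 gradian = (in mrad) 78.71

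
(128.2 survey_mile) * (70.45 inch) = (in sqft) 3.974e+06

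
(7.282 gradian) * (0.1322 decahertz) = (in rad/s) 0.1512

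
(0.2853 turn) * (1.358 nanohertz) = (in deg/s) 1.395e-07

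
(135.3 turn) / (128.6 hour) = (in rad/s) 0.001836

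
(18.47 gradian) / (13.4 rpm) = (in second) 0.2068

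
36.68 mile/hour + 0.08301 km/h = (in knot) 31.92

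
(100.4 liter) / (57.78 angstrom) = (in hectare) 1738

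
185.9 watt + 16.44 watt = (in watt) 202.3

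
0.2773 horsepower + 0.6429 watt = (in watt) 207.4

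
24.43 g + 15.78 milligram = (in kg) 0.02445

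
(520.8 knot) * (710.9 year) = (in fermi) 6.007e+27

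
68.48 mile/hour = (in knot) 59.51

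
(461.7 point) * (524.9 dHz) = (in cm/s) 854.9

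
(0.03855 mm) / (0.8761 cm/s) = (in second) 0.0044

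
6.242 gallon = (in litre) 23.63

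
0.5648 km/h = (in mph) 0.351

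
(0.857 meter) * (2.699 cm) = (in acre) 5.716e-06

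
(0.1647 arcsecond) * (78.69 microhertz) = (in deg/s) 3.6e-09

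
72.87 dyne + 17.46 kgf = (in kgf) 17.46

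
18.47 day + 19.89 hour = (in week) 2.757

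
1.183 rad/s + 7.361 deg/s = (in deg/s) 75.14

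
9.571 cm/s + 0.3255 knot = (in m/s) 0.2632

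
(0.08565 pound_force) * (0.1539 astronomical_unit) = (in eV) 5.475e+28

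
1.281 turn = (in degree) 461.2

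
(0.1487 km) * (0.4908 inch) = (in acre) 0.0004581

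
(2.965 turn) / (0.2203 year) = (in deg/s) 0.0001536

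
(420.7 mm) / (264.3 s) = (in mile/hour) 0.003561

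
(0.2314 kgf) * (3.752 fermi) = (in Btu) 8.07e-18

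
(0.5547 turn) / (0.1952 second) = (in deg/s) 1023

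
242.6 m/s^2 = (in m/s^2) 242.6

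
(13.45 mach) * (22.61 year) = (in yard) 3.571e+12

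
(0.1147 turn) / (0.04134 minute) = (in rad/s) 0.2906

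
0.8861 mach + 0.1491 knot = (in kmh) 1086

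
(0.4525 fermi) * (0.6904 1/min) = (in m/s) 5.207e-18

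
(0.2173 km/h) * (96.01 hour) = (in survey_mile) 12.96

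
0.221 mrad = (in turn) 3.517e-05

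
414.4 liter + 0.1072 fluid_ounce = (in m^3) 0.4144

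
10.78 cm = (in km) 0.0001078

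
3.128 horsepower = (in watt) 2333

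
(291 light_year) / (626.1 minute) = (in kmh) 2.638e+14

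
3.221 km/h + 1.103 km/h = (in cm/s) 120.1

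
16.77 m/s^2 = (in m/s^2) 16.77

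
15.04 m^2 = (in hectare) 0.001504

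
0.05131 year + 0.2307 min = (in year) 0.05131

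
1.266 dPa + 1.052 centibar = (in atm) 0.01038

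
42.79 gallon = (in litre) 162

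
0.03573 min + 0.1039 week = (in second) 6.284e+04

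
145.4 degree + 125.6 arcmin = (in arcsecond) 5.31e+05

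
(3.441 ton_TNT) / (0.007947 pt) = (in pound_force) 1.154e+15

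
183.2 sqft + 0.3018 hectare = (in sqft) 3.267e+04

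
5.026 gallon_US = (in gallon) 5.026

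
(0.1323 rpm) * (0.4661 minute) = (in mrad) 387.5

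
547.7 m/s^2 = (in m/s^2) 547.7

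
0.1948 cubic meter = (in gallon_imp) 42.85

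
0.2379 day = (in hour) 5.71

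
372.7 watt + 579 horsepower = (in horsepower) 579.5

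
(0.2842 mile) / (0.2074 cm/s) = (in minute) 3675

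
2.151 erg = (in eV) 1.343e+12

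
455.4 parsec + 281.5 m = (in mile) 8.732e+15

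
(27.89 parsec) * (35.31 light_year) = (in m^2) 2.875e+35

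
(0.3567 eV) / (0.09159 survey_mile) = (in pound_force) 8.716e-23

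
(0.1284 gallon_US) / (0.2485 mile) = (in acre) 3.003e-10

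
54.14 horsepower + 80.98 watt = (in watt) 4.045e+04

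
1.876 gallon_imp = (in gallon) 2.253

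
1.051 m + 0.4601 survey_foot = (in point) 3377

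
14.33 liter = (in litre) 14.33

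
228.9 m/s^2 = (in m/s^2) 228.9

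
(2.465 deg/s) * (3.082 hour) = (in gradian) 3.039e+04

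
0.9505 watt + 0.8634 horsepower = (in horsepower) 0.8647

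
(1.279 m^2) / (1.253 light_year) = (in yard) 1.18e-16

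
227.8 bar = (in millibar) 2.278e+05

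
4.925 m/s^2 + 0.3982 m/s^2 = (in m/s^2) 5.323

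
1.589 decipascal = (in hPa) 0.001589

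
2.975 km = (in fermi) 2.975e+18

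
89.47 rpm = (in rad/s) 9.369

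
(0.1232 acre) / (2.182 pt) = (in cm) 6.477e+07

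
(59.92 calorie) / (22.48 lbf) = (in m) 2.507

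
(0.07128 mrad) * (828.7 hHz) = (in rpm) 56.41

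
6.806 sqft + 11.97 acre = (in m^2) 4.844e+04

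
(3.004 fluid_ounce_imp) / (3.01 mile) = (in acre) 4.354e-12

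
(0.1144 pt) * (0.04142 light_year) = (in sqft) 1.702e+11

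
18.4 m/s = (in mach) 0.05404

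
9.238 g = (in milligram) 9238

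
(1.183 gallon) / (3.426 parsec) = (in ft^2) 4.56e-19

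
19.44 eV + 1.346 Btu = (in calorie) 339.4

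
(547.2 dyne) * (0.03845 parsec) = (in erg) 6.492e+19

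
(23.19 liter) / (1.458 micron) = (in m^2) 1.591e+04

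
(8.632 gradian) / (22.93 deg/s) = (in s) 0.3388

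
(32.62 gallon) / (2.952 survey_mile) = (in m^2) 2.599e-05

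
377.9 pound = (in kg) 171.4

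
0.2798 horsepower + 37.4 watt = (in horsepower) 0.33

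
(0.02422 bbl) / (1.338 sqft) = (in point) 87.81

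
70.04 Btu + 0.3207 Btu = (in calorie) 1.774e+04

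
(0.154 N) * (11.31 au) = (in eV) 1.626e+30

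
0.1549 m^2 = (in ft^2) 1.667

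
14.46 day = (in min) 2.082e+04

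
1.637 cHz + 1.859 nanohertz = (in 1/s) 0.01637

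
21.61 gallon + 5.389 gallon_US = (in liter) 102.2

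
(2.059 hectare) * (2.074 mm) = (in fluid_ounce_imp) 1.503e+06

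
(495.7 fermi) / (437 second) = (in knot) 2.205e-15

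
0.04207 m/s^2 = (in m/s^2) 0.04207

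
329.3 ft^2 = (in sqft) 329.3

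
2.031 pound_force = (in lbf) 2.031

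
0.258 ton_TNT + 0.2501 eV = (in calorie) 2.58e+08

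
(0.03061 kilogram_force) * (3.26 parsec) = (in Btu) 2.862e+13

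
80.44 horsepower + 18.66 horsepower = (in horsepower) 99.1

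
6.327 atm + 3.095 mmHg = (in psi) 93.04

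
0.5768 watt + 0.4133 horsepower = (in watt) 308.8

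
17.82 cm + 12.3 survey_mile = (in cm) 1.98e+06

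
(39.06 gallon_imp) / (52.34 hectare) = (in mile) 2.108e-10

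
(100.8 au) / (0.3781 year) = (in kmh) 4.553e+06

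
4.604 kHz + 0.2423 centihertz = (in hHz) 46.04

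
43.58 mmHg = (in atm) 0.05734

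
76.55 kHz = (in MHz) 0.07655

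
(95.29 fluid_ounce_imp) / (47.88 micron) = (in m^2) 56.55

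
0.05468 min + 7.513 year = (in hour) 6.581e+04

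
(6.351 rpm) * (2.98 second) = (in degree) 113.6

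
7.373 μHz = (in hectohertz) 7.373e-08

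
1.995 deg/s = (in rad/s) 0.03482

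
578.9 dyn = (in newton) 0.005789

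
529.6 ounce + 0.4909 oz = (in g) 1.503e+04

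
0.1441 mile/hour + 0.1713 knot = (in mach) 0.000448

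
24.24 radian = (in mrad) 2.424e+04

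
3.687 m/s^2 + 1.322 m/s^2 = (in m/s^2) 5.009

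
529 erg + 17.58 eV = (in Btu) 5.014e-08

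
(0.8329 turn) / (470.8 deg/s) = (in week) 1.053e-06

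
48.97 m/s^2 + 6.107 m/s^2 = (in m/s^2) 55.08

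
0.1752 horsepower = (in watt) 130.6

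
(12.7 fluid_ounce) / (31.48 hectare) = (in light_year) 1.261e-25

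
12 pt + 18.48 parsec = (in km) 5.702e+14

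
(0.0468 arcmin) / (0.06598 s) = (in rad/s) 0.0002063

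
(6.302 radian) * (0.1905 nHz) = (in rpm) 1.146e-08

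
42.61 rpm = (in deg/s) 255.7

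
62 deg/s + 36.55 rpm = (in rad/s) 4.91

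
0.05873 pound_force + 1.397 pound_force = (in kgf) 0.6603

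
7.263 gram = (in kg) 0.007263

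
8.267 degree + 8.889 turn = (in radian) 56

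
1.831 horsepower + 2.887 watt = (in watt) 1368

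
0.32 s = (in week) 5.291e-07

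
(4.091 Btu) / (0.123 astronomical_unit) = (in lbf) 5.273e-08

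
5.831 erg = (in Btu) 5.527e-10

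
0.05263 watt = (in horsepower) 7.058e-05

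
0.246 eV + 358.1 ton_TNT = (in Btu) 1.42e+09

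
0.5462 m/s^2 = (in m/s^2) 0.5462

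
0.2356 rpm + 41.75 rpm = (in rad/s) 4.397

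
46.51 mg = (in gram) 0.04651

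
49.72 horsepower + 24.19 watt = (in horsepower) 49.75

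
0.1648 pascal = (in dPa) 1.648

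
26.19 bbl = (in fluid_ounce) 1.408e+05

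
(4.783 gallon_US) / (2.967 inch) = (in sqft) 2.586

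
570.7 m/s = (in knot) 1109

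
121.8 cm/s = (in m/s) 1.218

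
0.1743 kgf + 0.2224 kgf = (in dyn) 3.89e+05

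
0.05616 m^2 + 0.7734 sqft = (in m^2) 0.128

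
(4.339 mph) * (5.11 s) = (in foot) 32.52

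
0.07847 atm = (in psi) 1.153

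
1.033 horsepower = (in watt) 770.3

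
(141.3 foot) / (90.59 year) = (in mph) 3.372e-08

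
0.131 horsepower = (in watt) 97.69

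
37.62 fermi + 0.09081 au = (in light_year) 1.436e-06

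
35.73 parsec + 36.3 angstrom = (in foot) 3.617e+18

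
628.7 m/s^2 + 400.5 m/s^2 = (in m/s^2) 1029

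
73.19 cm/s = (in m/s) 0.7319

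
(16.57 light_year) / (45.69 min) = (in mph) 1.279e+14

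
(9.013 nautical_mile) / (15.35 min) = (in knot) 35.23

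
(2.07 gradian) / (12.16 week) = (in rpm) 4.222e-08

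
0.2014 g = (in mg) 201.4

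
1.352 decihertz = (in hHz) 0.001352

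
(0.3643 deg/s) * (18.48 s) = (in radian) 0.1175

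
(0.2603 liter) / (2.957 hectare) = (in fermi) 8.803e+06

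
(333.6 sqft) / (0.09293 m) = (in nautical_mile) 0.1801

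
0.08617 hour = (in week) 0.0005129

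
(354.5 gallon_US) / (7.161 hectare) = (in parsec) 6.073e-22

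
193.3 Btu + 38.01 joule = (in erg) 2.04e+12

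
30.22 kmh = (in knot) 16.32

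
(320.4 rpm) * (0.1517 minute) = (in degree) 1.75e+04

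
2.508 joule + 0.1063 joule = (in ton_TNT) 6.248e-10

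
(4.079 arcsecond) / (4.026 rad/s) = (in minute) 8.187e-08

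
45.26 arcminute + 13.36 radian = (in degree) 766.2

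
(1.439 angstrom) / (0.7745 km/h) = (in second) 6.689e-10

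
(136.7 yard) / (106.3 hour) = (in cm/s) 0.03266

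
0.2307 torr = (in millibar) 0.3076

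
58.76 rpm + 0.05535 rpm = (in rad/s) 6.159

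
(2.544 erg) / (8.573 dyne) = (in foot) 0.009736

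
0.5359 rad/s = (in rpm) 5.117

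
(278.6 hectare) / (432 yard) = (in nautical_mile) 3.808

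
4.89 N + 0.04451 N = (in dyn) 4.935e+05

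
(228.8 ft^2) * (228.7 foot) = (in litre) 1.482e+06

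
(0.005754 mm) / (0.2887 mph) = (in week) 7.372e-11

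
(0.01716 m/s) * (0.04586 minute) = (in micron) 4.722e+04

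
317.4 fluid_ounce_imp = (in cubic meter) 0.009018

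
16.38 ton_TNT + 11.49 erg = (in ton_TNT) 16.38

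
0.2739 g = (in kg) 0.0002739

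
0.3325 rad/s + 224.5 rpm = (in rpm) 227.7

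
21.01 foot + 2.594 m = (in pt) 2.551e+04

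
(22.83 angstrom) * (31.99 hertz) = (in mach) 2.145e-10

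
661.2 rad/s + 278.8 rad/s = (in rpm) 8976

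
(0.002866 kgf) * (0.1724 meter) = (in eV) 3.024e+16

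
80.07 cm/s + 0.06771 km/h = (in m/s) 0.8195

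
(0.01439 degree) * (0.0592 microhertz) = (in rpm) 1.42e-10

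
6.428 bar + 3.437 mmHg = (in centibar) 643.3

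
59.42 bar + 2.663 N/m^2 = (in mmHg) 4.457e+04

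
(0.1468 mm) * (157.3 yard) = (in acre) 5.218e-06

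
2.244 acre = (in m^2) 9081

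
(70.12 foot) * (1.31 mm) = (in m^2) 0.028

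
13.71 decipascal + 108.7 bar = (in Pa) 1.087e+07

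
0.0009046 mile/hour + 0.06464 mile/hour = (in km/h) 0.1055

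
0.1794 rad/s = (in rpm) 1.713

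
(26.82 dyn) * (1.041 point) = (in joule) 9.849e-08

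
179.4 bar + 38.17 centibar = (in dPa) 1.798e+08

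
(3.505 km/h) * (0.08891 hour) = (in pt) 8.834e+05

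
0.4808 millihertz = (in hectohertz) 4.808e-06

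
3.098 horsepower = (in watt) 2310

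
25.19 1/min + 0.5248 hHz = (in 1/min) 3174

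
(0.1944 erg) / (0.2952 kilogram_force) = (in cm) 6.715e-07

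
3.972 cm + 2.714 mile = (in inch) 1.72e+05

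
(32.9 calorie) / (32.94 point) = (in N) 1.185e+04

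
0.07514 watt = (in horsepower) 0.0001008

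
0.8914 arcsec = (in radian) 4.322e-06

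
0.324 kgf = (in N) 3.177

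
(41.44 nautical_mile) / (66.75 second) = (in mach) 3.377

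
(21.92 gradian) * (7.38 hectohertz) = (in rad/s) 254.1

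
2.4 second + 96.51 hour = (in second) 3.474e+05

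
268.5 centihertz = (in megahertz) 2.685e-06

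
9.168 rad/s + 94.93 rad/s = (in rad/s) 104.1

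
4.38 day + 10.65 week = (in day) 78.93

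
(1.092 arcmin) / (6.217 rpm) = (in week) 8.067e-10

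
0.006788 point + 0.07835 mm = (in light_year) 8.535e-21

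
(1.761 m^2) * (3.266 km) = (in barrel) 3.618e+04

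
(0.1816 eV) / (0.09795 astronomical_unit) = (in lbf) 4.464e-31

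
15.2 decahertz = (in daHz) 15.2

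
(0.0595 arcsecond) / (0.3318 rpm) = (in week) 1.373e-11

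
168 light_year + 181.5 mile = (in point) 4.505e+21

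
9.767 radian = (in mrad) 9767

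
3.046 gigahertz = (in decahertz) 3.046e+08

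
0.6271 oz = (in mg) 1.778e+04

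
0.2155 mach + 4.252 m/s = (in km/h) 279.5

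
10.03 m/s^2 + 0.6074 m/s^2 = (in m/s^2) 10.64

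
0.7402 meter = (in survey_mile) 0.0004599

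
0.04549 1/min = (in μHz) 758.2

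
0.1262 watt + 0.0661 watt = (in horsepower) 0.0002579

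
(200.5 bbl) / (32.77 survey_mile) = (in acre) 1.494e-07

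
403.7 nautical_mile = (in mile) 464.6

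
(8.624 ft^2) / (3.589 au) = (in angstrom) 0.01492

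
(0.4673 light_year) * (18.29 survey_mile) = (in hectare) 1.301e+16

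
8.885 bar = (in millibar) 8885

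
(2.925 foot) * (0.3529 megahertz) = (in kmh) 1.133e+06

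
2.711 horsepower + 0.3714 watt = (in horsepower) 2.711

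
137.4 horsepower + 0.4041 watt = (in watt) 1.025e+05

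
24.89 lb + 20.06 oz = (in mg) 1.186e+07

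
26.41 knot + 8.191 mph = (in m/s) 17.25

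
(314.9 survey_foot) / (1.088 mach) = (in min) 0.004318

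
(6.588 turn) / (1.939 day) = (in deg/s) 0.01416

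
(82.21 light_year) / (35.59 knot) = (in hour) 1.18e+13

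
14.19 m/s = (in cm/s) 1419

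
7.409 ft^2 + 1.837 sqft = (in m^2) 0.859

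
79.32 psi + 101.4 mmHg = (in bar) 5.604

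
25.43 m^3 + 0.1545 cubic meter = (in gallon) 6759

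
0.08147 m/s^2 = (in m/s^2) 0.08147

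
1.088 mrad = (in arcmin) 3.74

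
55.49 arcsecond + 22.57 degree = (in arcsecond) 8.131e+04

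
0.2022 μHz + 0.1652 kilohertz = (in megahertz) 0.0001652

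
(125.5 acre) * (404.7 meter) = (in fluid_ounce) 6.95e+12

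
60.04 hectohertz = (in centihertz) 6.004e+05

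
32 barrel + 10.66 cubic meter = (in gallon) 4160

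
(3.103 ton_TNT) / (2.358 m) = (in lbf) 1.238e+09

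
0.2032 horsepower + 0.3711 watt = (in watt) 151.9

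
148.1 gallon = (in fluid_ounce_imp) 1.973e+04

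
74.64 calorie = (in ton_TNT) 7.464e-08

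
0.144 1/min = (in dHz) 0.024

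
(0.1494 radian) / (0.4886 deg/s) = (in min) 0.292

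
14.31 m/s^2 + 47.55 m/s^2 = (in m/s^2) 61.86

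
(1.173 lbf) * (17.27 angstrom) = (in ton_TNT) 2.154e-18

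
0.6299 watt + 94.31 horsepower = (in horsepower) 94.31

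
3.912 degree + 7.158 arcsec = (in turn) 0.01087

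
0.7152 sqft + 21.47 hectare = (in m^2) 2.147e+05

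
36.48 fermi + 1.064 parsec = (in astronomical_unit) 2.195e+05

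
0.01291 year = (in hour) 113.1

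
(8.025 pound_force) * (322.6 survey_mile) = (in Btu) 1.757e+04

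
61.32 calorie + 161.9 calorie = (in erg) 9.34e+09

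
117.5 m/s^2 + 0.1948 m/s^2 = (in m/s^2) 117.7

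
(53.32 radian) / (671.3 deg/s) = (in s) 4.551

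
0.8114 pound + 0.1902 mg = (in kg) 0.368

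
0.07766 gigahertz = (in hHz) 7.766e+05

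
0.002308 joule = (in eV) 1.441e+16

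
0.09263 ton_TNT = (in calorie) 9.263e+07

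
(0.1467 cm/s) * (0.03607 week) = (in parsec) 1.037e-15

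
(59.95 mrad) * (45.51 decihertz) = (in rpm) 2.605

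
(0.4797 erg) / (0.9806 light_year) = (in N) 5.171e-24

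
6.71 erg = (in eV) 4.188e+12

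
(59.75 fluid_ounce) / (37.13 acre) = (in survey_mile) 7.307e-12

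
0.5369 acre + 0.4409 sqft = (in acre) 0.5369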